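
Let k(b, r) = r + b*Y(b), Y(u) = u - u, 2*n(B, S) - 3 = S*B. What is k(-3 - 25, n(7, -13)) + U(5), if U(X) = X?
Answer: -39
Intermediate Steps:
n(B, S) = 3/2 + B*S/2 (n(B, S) = 3/2 + (S*B)/2 = 3/2 + (B*S)/2 = 3/2 + B*S/2)
Y(u) = 0
k(b, r) = r (k(b, r) = r + b*0 = r + 0 = r)
k(-3 - 25, n(7, -13)) + U(5) = (3/2 + (1/2)*7*(-13)) + 5 = (3/2 - 91/2) + 5 = -44 + 5 = -39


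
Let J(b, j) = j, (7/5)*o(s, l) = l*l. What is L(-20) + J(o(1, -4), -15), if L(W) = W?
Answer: -35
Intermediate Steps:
o(s, l) = 5*l²/7 (o(s, l) = 5*(l*l)/7 = 5*l²/7)
L(-20) + J(o(1, -4), -15) = -20 - 15 = -35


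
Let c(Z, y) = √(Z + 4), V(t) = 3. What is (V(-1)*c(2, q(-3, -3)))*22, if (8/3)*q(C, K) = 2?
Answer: 66*√6 ≈ 161.67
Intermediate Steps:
q(C, K) = ¾ (q(C, K) = (3/8)*2 = ¾)
c(Z, y) = √(4 + Z)
(V(-1)*c(2, q(-3, -3)))*22 = (3*√(4 + 2))*22 = (3*√6)*22 = 66*√6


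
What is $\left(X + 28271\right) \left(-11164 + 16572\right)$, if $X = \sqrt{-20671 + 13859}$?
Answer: $152889568 + 10816 i \sqrt{1703} \approx 1.5289 \cdot 10^{8} + 4.4635 \cdot 10^{5} i$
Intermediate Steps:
$X = 2 i \sqrt{1703}$ ($X = \sqrt{-6812} = 2 i \sqrt{1703} \approx 82.535 i$)
$\left(X + 28271\right) \left(-11164 + 16572\right) = \left(2 i \sqrt{1703} + 28271\right) \left(-11164 + 16572\right) = \left(28271 + 2 i \sqrt{1703}\right) 5408 = 152889568 + 10816 i \sqrt{1703}$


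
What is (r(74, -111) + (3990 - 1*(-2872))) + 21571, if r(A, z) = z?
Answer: 28322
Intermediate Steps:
(r(74, -111) + (3990 - 1*(-2872))) + 21571 = (-111 + (3990 - 1*(-2872))) + 21571 = (-111 + (3990 + 2872)) + 21571 = (-111 + 6862) + 21571 = 6751 + 21571 = 28322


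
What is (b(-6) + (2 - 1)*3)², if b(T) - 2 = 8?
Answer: 169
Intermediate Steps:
b(T) = 10 (b(T) = 2 + 8 = 10)
(b(-6) + (2 - 1)*3)² = (10 + (2 - 1)*3)² = (10 + 1*3)² = (10 + 3)² = 13² = 169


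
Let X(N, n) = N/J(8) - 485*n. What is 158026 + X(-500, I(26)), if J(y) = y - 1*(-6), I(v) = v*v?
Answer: -1189088/7 ≈ -1.6987e+5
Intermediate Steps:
I(v) = v**2
J(y) = 6 + y (J(y) = y + 6 = 6 + y)
X(N, n) = -485*n + N/14 (X(N, n) = N/(6 + 8) - 485*n = N/14 - 485*n = -485*n + N/14)
158026 + X(-500, I(26)) = 158026 + (-485*26**2 + (1/14)*(-500)) = 158026 + (-485*676 - 250/7) = 158026 + (-327860 - 250/7) = 158026 - 2295270/7 = -1189088/7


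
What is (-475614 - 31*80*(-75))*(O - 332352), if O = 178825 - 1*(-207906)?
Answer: -15748919706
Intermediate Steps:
O = 386731 (O = 178825 + 207906 = 386731)
(-475614 - 31*80*(-75))*(O - 332352) = (-475614 - 31*80*(-75))*(386731 - 332352) = (-475614 - 2480*(-75))*54379 = (-475614 + 186000)*54379 = -289614*54379 = -15748919706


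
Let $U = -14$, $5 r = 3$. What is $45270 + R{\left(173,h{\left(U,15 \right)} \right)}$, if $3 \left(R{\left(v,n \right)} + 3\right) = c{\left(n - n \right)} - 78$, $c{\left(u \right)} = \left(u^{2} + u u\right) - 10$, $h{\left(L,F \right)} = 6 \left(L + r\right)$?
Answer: $\frac{135713}{3} \approx 45238.0$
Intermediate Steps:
$r = \frac{3}{5}$ ($r = \frac{1}{5} \cdot 3 = \frac{3}{5} \approx 0.6$)
$h{\left(L,F \right)} = \frac{18}{5} + 6 L$ ($h{\left(L,F \right)} = 6 \left(L + \frac{3}{5}\right) = 6 \left(\frac{3}{5} + L\right) = \frac{18}{5} + 6 L$)
$c{\left(u \right)} = -10 + 2 u^{2}$ ($c{\left(u \right)} = \left(u^{2} + u^{2}\right) - 10 = 2 u^{2} - 10 = -10 + 2 u^{2}$)
$R{\left(v,n \right)} = - \frac{97}{3}$ ($R{\left(v,n \right)} = -3 + \frac{\left(-10 + 2 \left(n - n\right)^{2}\right) - 78}{3} = -3 + \frac{\left(-10 + 2 \cdot 0^{2}\right) - 78}{3} = -3 + \frac{\left(-10 + 2 \cdot 0\right) - 78}{3} = -3 + \frac{\left(-10 + 0\right) - 78}{3} = -3 + \frac{-10 - 78}{3} = -3 + \frac{1}{3} \left(-88\right) = -3 - \frac{88}{3} = - \frac{97}{3}$)
$45270 + R{\left(173,h{\left(U,15 \right)} \right)} = 45270 - \frac{97}{3} = \frac{135713}{3}$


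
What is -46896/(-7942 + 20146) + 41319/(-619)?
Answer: -44440475/629523 ≈ -70.594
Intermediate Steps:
-46896/(-7942 + 20146) + 41319/(-619) = -46896/12204 + 41319*(-1/619) = -46896*1/12204 - 41319/619 = -3908/1017 - 41319/619 = -44440475/629523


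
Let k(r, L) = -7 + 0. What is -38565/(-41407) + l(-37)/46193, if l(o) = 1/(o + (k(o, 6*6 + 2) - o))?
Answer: 12469989908/13388994857 ≈ 0.93136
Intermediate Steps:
k(r, L) = -7
l(o) = -⅐ (l(o) = 1/(o + (-7 - o)) = 1/(-7) = -⅐)
-38565/(-41407) + l(-37)/46193 = -38565/(-41407) - ⅐/46193 = -38565*(-1/41407) - ⅐*1/46193 = 38565/41407 - 1/323351 = 12469989908/13388994857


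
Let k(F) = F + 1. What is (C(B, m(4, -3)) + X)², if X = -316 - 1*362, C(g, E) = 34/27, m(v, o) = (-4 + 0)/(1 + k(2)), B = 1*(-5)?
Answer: 333865984/729 ≈ 4.5798e+5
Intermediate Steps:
B = -5
k(F) = 1 + F
m(v, o) = -1 (m(v, o) = (-4 + 0)/(1 + (1 + 2)) = -4/(1 + 3) = -4/4 = -4*¼ = -1)
C(g, E) = 34/27 (C(g, E) = 34*(1/27) = 34/27)
X = -678 (X = -316 - 362 = -678)
(C(B, m(4, -3)) + X)² = (34/27 - 678)² = (-18272/27)² = 333865984/729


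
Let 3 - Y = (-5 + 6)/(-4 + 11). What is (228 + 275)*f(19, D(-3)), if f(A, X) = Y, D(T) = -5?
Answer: 10060/7 ≈ 1437.1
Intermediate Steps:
Y = 20/7 (Y = 3 - (-5 + 6)/(-4 + 11) = 3 - 1/7 = 3 - 1*⅐ = 3 - ⅐ = 20/7 ≈ 2.8571)
f(A, X) = 20/7
(228 + 275)*f(19, D(-3)) = (228 + 275)*(20/7) = 503*(20/7) = 10060/7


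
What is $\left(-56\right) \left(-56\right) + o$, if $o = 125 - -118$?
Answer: $3379$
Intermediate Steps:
$o = 243$ ($o = 125 + 118 = 243$)
$\left(-56\right) \left(-56\right) + o = \left(-56\right) \left(-56\right) + 243 = 3136 + 243 = 3379$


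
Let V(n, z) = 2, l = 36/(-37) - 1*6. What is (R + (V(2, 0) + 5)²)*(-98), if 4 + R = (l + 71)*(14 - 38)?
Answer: 5408718/37 ≈ 1.4618e+5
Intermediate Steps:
l = -258/37 (l = 36*(-1/37) - 6 = -36/37 - 6 = -258/37 ≈ -6.9730)
R = -57004/37 (R = -4 + (-258/37 + 71)*(14 - 38) = -4 + (2369/37)*(-24) = -4 - 56856/37 = -57004/37 ≈ -1540.6)
(R + (V(2, 0) + 5)²)*(-98) = (-57004/37 + (2 + 5)²)*(-98) = (-57004/37 + 7²)*(-98) = (-57004/37 + 49)*(-98) = -55191/37*(-98) = 5408718/37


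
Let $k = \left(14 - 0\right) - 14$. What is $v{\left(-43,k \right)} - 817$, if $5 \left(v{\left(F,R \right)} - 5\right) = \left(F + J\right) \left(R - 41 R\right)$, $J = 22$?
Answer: $-812$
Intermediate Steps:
$k = 0$ ($k = \left(14 + 0\right) - 14 = 14 - 14 = 0$)
$v{\left(F,R \right)} = 5 - 8 R \left(22 + F\right)$ ($v{\left(F,R \right)} = 5 + \frac{\left(F + 22\right) \left(R - 41 R\right)}{5} = 5 + \frac{\left(22 + F\right) \left(- 40 R\right)}{5} = 5 + \frac{\left(-40\right) R \left(22 + F\right)}{5} = 5 - 8 R \left(22 + F\right)$)
$v{\left(-43,k \right)} - 817 = \left(5 - 0 - \left(-344\right) 0\right) - 817 = \left(5 + 0 + 0\right) - 817 = 5 - 817 = -812$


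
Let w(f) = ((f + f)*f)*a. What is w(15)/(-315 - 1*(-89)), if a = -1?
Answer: 225/113 ≈ 1.9911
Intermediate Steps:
w(f) = -2*f**2 (w(f) = ((f + f)*f)*(-1) = ((2*f)*f)*(-1) = (2*f**2)*(-1) = -2*f**2)
w(15)/(-315 - 1*(-89)) = (-2*15**2)/(-315 - 1*(-89)) = (-2*225)/(-315 + 89) = -450/(-226) = -450*(-1/226) = 225/113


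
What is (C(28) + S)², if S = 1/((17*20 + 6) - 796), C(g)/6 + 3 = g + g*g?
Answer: 4771162121401/202500 ≈ 2.3561e+7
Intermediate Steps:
C(g) = -18 + 6*g + 6*g² (C(g) = -18 + 6*(g + g*g) = -18 + 6*(g + g²) = -18 + (6*g + 6*g²) = -18 + 6*g + 6*g²)
S = -1/450 (S = 1/((340 + 6) - 796) = 1/(346 - 796) = 1/(-450) = -1/450 ≈ -0.0022222)
(C(28) + S)² = ((-18 + 6*28 + 6*28²) - 1/450)² = ((-18 + 168 + 6*784) - 1/450)² = ((-18 + 168 + 4704) - 1/450)² = (4854 - 1/450)² = (2184299/450)² = 4771162121401/202500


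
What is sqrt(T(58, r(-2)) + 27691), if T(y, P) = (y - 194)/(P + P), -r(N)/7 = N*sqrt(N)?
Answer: sqrt(1356859 + 119*I*sqrt(2))/7 ≈ 166.41 + 0.01032*I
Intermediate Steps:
r(N) = -7*N**(3/2) (r(N) = -7*N*sqrt(N) = -7*N**(3/2))
T(y, P) = (-194 + y)/(2*P) (T(y, P) = (-194 + y)/((2*P)) = (-194 + y)*(1/(2*P)) = (-194 + y)/(2*P))
sqrt(T(58, r(-2)) + 27691) = sqrt((-194 + 58)/(2*((-(-14)*I*sqrt(2)))) + 27691) = sqrt((1/2)*(-136)/(-(-14)*I*sqrt(2)) + 27691) = sqrt((1/2)*(-136)/(14*I*sqrt(2)) + 27691) = sqrt((1/2)*(-I*sqrt(2)/28)*(-136) + 27691) = sqrt(17*I*sqrt(2)/7 + 27691) = sqrt(27691 + 17*I*sqrt(2)/7)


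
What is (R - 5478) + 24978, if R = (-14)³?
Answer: 16756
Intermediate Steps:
R = -2744
(R - 5478) + 24978 = (-2744 - 5478) + 24978 = -8222 + 24978 = 16756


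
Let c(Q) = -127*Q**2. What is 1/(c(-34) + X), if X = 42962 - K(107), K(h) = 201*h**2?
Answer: -1/2405099 ≈ -4.1578e-7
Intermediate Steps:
X = -2258287 (X = 42962 - 201*107**2 = 42962 - 201*11449 = 42962 - 1*2301249 = 42962 - 2301249 = -2258287)
1/(c(-34) + X) = 1/(-127*(-34)**2 - 2258287) = 1/(-127*1156 - 2258287) = 1/(-146812 - 2258287) = 1/(-2405099) = -1/2405099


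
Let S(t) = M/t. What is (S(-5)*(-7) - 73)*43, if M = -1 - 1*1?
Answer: -16297/5 ≈ -3259.4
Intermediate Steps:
M = -2 (M = -1 - 1 = -2)
S(t) = -2/t
(S(-5)*(-7) - 73)*43 = (-2/(-5)*(-7) - 73)*43 = (-2*(-⅕)*(-7) - 73)*43 = ((⅖)*(-7) - 73)*43 = (-14/5 - 73)*43 = -379/5*43 = -16297/5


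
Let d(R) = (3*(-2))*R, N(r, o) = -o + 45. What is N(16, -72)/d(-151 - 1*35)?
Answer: 13/124 ≈ 0.10484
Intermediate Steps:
N(r, o) = 45 - o
d(R) = -6*R
N(16, -72)/d(-151 - 1*35) = (45 - 1*(-72))/((-6*(-151 - 1*35))) = (45 + 72)/((-6*(-151 - 35))) = 117/((-6*(-186))) = 117/1116 = 117*(1/1116) = 13/124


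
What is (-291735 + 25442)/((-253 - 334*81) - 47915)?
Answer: 266293/75222 ≈ 3.5401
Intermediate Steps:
(-291735 + 25442)/((-253 - 334*81) - 47915) = -266293/((-253 - 27054) - 47915) = -266293/(-27307 - 47915) = -266293/(-75222) = -266293*(-1/75222) = 266293/75222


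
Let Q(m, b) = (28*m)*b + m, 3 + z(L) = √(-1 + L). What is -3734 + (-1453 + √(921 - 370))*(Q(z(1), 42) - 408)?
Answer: 5719633 - 3939*√551 ≈ 5.6272e+6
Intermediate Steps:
z(L) = -3 + √(-1 + L)
Q(m, b) = m + 28*b*m (Q(m, b) = 28*b*m + m = m + 28*b*m)
-3734 + (-1453 + √(921 - 370))*(Q(z(1), 42) - 408) = -3734 + (-1453 + √(921 - 370))*((-3 + √(-1 + 1))*(1 + 28*42) - 408) = -3734 + (-1453 + √551)*((-3 + √0)*(1 + 1176) - 408) = -3734 + (-1453 + √551)*((-3 + 0)*1177 - 408) = -3734 + (-1453 + √551)*(-3*1177 - 408) = -3734 + (-1453 + √551)*(-3531 - 408) = -3734 + (-1453 + √551)*(-3939) = -3734 + (5723367 - 3939*√551) = 5719633 - 3939*√551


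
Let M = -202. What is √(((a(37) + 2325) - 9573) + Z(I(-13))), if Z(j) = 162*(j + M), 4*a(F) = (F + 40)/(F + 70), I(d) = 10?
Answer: I*√1756359953/214 ≈ 195.84*I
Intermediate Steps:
a(F) = (40 + F)/(4*(70 + F)) (a(F) = ((F + 40)/(F + 70))/4 = ((40 + F)/(70 + F))/4 = (40 + F)/(4*(70 + F)))
Z(j) = -32724 + 162*j (Z(j) = 162*(j - 202) = 162*(-202 + j) = -32724 + 162*j)
√(((a(37) + 2325) - 9573) + Z(I(-13))) = √((((40 + 37)/(4*(70 + 37)) + 2325) - 9573) + (-32724 + 162*10)) = √((((¼)*77/107 + 2325) - 9573) + (-32724 + 1620)) = √((((¼)*(1/107)*77 + 2325) - 9573) - 31104) = √(((77/428 + 2325) - 9573) - 31104) = √((995177/428 - 9573) - 31104) = √(-3102067/428 - 31104) = √(-16414579/428) = I*√1756359953/214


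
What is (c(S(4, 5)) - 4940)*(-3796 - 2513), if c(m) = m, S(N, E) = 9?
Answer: 31109679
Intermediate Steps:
(c(S(4, 5)) - 4940)*(-3796 - 2513) = (9 - 4940)*(-3796 - 2513) = -4931*(-6309) = 31109679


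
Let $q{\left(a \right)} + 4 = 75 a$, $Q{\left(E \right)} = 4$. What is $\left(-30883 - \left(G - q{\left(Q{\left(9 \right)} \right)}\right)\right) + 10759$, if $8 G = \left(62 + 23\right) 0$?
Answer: $-19828$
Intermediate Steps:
$q{\left(a \right)} = -4 + 75 a$
$G = 0$ ($G = \frac{\left(62 + 23\right) 0}{8} = \frac{85 \cdot 0}{8} = \frac{1}{8} \cdot 0 = 0$)
$\left(-30883 - \left(G - q{\left(Q{\left(9 \right)} \right)}\right)\right) + 10759 = \left(-30883 + \left(\left(-4 + 75 \cdot 4\right) - 0\right)\right) + 10759 = \left(-30883 + \left(\left(-4 + 300\right) + 0\right)\right) + 10759 = \left(-30883 + \left(296 + 0\right)\right) + 10759 = \left(-30883 + 296\right) + 10759 = -30587 + 10759 = -19828$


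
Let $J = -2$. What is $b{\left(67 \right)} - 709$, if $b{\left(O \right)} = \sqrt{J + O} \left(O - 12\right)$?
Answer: $-709 + 55 \sqrt{65} \approx -265.58$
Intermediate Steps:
$b{\left(O \right)} = \sqrt{-2 + O} \left(-12 + O\right)$ ($b{\left(O \right)} = \sqrt{-2 + O} \left(O - 12\right) = \sqrt{-2 + O} \left(-12 + O\right)$)
$b{\left(67 \right)} - 709 = \sqrt{-2 + 67} \left(-12 + 67\right) - 709 = \sqrt{65} \cdot 55 - 709 = 55 \sqrt{65} - 709 = -709 + 55 \sqrt{65}$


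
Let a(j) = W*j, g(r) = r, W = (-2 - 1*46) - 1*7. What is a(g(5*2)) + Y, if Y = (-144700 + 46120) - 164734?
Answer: -263864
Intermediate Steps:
W = -55 (W = (-2 - 46) - 7 = -48 - 7 = -55)
a(j) = -55*j
Y = -263314 (Y = -98580 - 164734 = -263314)
a(g(5*2)) + Y = -275*2 - 263314 = -55*10 - 263314 = -550 - 263314 = -263864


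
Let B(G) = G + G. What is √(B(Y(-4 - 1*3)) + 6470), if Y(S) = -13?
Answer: 6*√179 ≈ 80.275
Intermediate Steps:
B(G) = 2*G
√(B(Y(-4 - 1*3)) + 6470) = √(2*(-13) + 6470) = √(-26 + 6470) = √6444 = 6*√179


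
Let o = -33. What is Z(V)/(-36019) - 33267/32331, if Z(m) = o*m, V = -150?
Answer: -34827757/29859751 ≈ -1.1664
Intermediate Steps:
Z(m) = -33*m
Z(V)/(-36019) - 33267/32331 = -33*(-150)/(-36019) - 33267/32331 = 4950*(-1/36019) - 33267*1/32331 = -4950/36019 - 853/829 = -34827757/29859751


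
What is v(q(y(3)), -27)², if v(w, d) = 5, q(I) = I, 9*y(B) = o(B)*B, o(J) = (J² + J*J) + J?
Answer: 25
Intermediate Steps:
o(J) = J + 2*J² (o(J) = (J² + J²) + J = 2*J² + J = J + 2*J²)
y(B) = B²*(1 + 2*B)/9 (y(B) = ((B*(1 + 2*B))*B)/9 = (B²*(1 + 2*B))/9 = B²*(1 + 2*B)/9)
v(q(y(3)), -27)² = 5² = 25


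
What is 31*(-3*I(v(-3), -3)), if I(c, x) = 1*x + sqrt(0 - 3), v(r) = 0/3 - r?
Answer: 279 - 93*I*sqrt(3) ≈ 279.0 - 161.08*I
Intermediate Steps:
v(r) = -r (v(r) = 0*(1/3) - r = 0 - r = -r)
I(c, x) = x + I*sqrt(3) (I(c, x) = x + sqrt(-3) = x + I*sqrt(3))
31*(-3*I(v(-3), -3)) = 31*(-3*(-3 + I*sqrt(3))) = 31*(9 - 3*I*sqrt(3)) = 279 - 93*I*sqrt(3)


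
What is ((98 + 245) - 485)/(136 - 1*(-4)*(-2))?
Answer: -71/64 ≈ -1.1094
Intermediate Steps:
((98 + 245) - 485)/(136 - 1*(-4)*(-2)) = (343 - 485)/(136 + 4*(-2)) = -142/(136 - 8) = -142/128 = -142*1/128 = -71/64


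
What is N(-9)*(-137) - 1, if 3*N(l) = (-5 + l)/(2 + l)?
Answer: -277/3 ≈ -92.333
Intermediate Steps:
N(l) = (-5 + l)/(3*(2 + l)) (N(l) = ((-5 + l)/(2 + l))/3 = (-5 + l)/(3*(2 + l)))
N(-9)*(-137) - 1 = ((-5 - 9)/(3*(2 - 9)))*(-137) - 1 = ((1/3)*(-14)/(-7))*(-137) - 1 = ((1/3)*(-1/7)*(-14))*(-137) - 1 = (2/3)*(-137) - 1 = -274/3 - 1 = -277/3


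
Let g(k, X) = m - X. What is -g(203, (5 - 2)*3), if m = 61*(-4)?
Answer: 253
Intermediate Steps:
m = -244
g(k, X) = -244 - X
-g(203, (5 - 2)*3) = -(-244 - (5 - 2)*3) = -(-244 - 3*3) = -(-244 - 1*9) = -(-244 - 9) = -1*(-253) = 253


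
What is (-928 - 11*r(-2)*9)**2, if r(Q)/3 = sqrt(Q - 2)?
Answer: 508348 + 1102464*I ≈ 5.0835e+5 + 1.1025e+6*I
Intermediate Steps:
r(Q) = 3*sqrt(-2 + Q) (r(Q) = 3*sqrt(Q - 2) = 3*sqrt(-2 + Q))
(-928 - 11*r(-2)*9)**2 = (-928 - 33*sqrt(-2 - 2)*9)**2 = (-928 - 33*sqrt(-4)*9)**2 = (-928 - 33*2*I*9)**2 = (-928 - 66*I*9)**2 = (-928 - 594*I)**2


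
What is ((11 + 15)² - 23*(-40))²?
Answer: 2547216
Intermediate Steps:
((11 + 15)² - 23*(-40))² = (26² + 920)² = (676 + 920)² = 1596² = 2547216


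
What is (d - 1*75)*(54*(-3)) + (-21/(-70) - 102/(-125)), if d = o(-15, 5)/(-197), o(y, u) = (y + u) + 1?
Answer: 598077963/49250 ≈ 12144.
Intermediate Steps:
o(y, u) = 1 + u + y (o(y, u) = (u + y) + 1 = 1 + u + y)
d = 9/197 (d = (1 + 5 - 15)/(-197) = -9*(-1/197) = 9/197 ≈ 0.045685)
(d - 1*75)*(54*(-3)) + (-21/(-70) - 102/(-125)) = (9/197 - 1*75)*(54*(-3)) + (-21/(-70) - 102/(-125)) = (9/197 - 75)*(-162) + (-21*(-1/70) - 102*(-1/125)) = -14766/197*(-162) + (3/10 + 102/125) = 2392092/197 + 279/250 = 598077963/49250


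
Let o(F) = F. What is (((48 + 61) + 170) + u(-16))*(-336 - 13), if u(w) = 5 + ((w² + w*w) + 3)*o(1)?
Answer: -278851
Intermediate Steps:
u(w) = 8 + 2*w² (u(w) = 5 + ((w² + w*w) + 3)*1 = 5 + ((w² + w²) + 3)*1 = 5 + (2*w² + 3)*1 = 5 + (3 + 2*w²)*1 = 5 + (3 + 2*w²) = 8 + 2*w²)
(((48 + 61) + 170) + u(-16))*(-336 - 13) = (((48 + 61) + 170) + (8 + 2*(-16)²))*(-336 - 13) = ((109 + 170) + (8 + 2*256))*(-349) = (279 + (8 + 512))*(-349) = (279 + 520)*(-349) = 799*(-349) = -278851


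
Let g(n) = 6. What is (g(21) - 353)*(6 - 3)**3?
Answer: -9369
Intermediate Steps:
(g(21) - 353)*(6 - 3)**3 = (6 - 353)*(6 - 3)**3 = -347*3**3 = -347*27 = -9369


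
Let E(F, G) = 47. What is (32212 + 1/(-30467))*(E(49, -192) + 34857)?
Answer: 34254890416712/30467 ≈ 1.1243e+9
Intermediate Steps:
(32212 + 1/(-30467))*(E(49, -192) + 34857) = (32212 + 1/(-30467))*(47 + 34857) = (32212 - 1/30467)*34904 = (981403003/30467)*34904 = 34254890416712/30467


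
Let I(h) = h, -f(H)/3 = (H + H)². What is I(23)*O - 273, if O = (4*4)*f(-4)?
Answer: -70929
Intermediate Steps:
f(H) = -12*H² (f(H) = -3*(H + H)² = -3*4*H² = -12*H²)
O = -3072 (O = (4*4)*(-12*(-4)²) = 16*(-12*16) = 16*(-192) = -3072)
I(23)*O - 273 = 23*(-3072) - 273 = -70656 - 273 = -70929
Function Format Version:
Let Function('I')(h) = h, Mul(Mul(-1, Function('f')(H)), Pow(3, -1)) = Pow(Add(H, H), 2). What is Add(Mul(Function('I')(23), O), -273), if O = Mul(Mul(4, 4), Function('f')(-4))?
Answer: -70929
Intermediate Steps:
Function('f')(H) = Mul(-12, Pow(H, 2)) (Function('f')(H) = Mul(-3, Pow(Add(H, H), 2)) = Mul(-3, Pow(Mul(2, H), 2)) = Mul(-3, Mul(4, Pow(H, 2))) = Mul(-12, Pow(H, 2)))
O = -3072 (O = Mul(Mul(4, 4), Mul(-12, Pow(-4, 2))) = Mul(16, Mul(-12, 16)) = Mul(16, -192) = -3072)
Add(Mul(Function('I')(23), O), -273) = Add(Mul(23, -3072), -273) = Add(-70656, -273) = -70929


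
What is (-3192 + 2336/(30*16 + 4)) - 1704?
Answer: -591832/121 ≈ -4891.2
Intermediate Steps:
(-3192 + 2336/(30*16 + 4)) - 1704 = (-3192 + 2336/(480 + 4)) - 1704 = (-3192 + 2336/484) - 1704 = (-3192 + 2336*(1/484)) - 1704 = (-3192 + 584/121) - 1704 = -385648/121 - 1704 = -591832/121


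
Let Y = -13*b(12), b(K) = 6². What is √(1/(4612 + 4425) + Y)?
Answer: I*√38220319655/9037 ≈ 21.633*I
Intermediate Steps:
b(K) = 36
Y = -468 (Y = -13*36 = -468)
√(1/(4612 + 4425) + Y) = √(1/(4612 + 4425) - 468) = √(1/9037 - 468) = √(-4229315/9037) = I*√38220319655/9037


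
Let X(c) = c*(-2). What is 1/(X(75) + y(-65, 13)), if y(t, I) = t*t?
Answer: 1/4075 ≈ 0.00024540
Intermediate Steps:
X(c) = -2*c
y(t, I) = t²
1/(X(75) + y(-65, 13)) = 1/(-2*75 + (-65)²) = 1/(-150 + 4225) = 1/4075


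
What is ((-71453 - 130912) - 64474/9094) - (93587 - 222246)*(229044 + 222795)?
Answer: 264330530601955/4547 ≈ 5.8133e+10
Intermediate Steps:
((-71453 - 130912) - 64474/9094) - (93587 - 222246)*(229044 + 222795) = (-202365 - 64474*1/9094) - (-128659)*451839 = (-202365 - 32237/4547) - 1*(-58133153901) = -920185892/4547 + 58133153901 = 264330530601955/4547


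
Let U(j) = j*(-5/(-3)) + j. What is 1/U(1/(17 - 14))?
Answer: 9/8 ≈ 1.1250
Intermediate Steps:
U(j) = 8*j/3 (U(j) = j*(-5*(-⅓)) + j = j*(5/3) + j = 5*j/3 + j = 8*j/3)
1/U(1/(17 - 14)) = 1/(8/(3*(17 - 14))) = 1/((8/3)/3) = 1/((8/3)*(⅓)) = 1/(8/9) = 9/8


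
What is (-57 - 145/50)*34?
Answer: -10183/5 ≈ -2036.6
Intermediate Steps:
(-57 - 145/50)*34 = (-57 - 145*1/50)*34 = (-57 - 29/10)*34 = -599/10*34 = -10183/5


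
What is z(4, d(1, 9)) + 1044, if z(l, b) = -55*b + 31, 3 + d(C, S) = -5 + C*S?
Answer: 1020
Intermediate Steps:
d(C, S) = -8 + C*S (d(C, S) = -3 + (-5 + C*S) = -8 + C*S)
z(l, b) = 31 - 55*b
z(4, d(1, 9)) + 1044 = (31 - 55*(-8 + 1*9)) + 1044 = (31 - 55*(-8 + 9)) + 1044 = (31 - 55*1) + 1044 = (31 - 55) + 1044 = -24 + 1044 = 1020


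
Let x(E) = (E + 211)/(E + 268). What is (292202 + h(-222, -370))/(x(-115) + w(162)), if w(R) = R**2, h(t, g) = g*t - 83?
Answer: 19087209/1338476 ≈ 14.260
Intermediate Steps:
h(t, g) = -83 + g*t
x(E) = (211 + E)/(268 + E)
(292202 + h(-222, -370))/(x(-115) + w(162)) = (292202 + (-83 - 370*(-222)))/((211 - 115)/(268 - 115) + 162**2) = (292202 + (-83 + 82140))/(96/153 + 26244) = (292202 + 82057)/((1/153)*96 + 26244) = 374259/(32/51 + 26244) = 374259/(1338476/51) = 374259*(51/1338476) = 19087209/1338476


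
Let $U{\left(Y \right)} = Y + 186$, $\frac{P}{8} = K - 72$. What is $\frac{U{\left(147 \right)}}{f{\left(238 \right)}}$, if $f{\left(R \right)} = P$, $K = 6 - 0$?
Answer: $- \frac{111}{176} \approx -0.63068$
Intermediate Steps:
$K = 6$ ($K = 6 + 0 = 6$)
$P = -528$ ($P = 8 \left(6 - 72\right) = 8 \left(-66\right) = -528$)
$U{\left(Y \right)} = 186 + Y$
$f{\left(R \right)} = -528$
$\frac{U{\left(147 \right)}}{f{\left(238 \right)}} = \frac{186 + 147}{-528} = 333 \left(- \frac{1}{528}\right) = - \frac{111}{176}$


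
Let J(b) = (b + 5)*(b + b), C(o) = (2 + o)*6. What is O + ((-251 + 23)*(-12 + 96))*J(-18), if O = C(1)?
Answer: -8963118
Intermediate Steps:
C(o) = 12 + 6*o
J(b) = 2*b*(5 + b) (J(b) = (5 + b)*(2*b) = 2*b*(5 + b))
O = 18 (O = 12 + 6*1 = 12 + 6 = 18)
O + ((-251 + 23)*(-12 + 96))*J(-18) = 18 + ((-251 + 23)*(-12 + 96))*(2*(-18)*(5 - 18)) = 18 + (-228*84)*(2*(-18)*(-13)) = 18 - 19152*468 = 18 - 8963136 = -8963118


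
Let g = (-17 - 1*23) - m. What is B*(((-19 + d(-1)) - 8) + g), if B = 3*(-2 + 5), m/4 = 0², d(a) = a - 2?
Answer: -630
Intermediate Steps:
d(a) = -2 + a
m = 0 (m = 4*0² = 4*0 = 0)
B = 9 (B = 3*3 = 9)
g = -40 (g = (-17 - 1*23) - 1*0 = (-17 - 23) + 0 = -40 + 0 = -40)
B*(((-19 + d(-1)) - 8) + g) = 9*(((-19 + (-2 - 1)) - 8) - 40) = 9*(((-19 - 3) - 8) - 40) = 9*((-22 - 8) - 40) = 9*(-30 - 40) = 9*(-70) = -630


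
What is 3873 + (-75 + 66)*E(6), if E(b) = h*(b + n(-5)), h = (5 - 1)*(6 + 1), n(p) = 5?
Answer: 1101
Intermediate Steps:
h = 28 (h = 4*7 = 28)
E(b) = 140 + 28*b (E(b) = 28*(b + 5) = 28*(5 + b) = 140 + 28*b)
3873 + (-75 + 66)*E(6) = 3873 + (-75 + 66)*(140 + 28*6) = 3873 - 9*(140 + 168) = 3873 - 9*308 = 3873 - 2772 = 1101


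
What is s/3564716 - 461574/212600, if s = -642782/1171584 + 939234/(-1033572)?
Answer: -10377178651715070020371/4779705455493055430400 ≈ -2.1711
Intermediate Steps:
s = -73531375165/50454850752 (s = -642782*1/1171584 + 939234*(-1/1033572) = -321391/585792 - 156539/172262 = -73531375165/50454850752 ≈ -1.4574)
s/3564716 - 461574/212600 = -73531375165/50454850752/3564716 - 461574/212600 = -73531375165/50454850752*1/3564716 - 461574*1/212600 = -73531375165/179857213753266432 - 230787/106300 = -10377178651715070020371/4779705455493055430400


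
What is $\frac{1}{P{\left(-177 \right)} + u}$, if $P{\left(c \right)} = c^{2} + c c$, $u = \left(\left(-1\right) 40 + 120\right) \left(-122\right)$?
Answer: $\frac{1}{52898} \approx 1.8904 \cdot 10^{-5}$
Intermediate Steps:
$u = -9760$ ($u = \left(-40 + 120\right) \left(-122\right) = 80 \left(-122\right) = -9760$)
$P{\left(c \right)} = 2 c^{2}$ ($P{\left(c \right)} = c^{2} + c^{2} = 2 c^{2}$)
$\frac{1}{P{\left(-177 \right)} + u} = \frac{1}{2 \left(-177\right)^{2} - 9760} = \frac{1}{2 \cdot 31329 - 9760} = \frac{1}{62658 - 9760} = \frac{1}{52898}$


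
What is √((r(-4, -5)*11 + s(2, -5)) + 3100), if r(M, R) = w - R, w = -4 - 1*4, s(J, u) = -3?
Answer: 2*√766 ≈ 55.353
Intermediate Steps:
w = -8 (w = -4 - 4 = -8)
r(M, R) = -8 - R
√((r(-4, -5)*11 + s(2, -5)) + 3100) = √(((-8 - 1*(-5))*11 - 3) + 3100) = √(((-8 + 5)*11 - 3) + 3100) = √((-3*11 - 3) + 3100) = √((-33 - 3) + 3100) = √(-36 + 3100) = √3064 = 2*√766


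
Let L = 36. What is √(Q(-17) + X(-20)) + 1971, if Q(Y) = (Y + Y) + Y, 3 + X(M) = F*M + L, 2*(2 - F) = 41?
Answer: 1971 + 4*√22 ≈ 1989.8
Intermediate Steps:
F = -37/2 (F = 2 - ½*41 = 2 - 41/2 = -37/2 ≈ -18.500)
X(M) = 33 - 37*M/2 (X(M) = -3 + (-37*M/2 + 36) = -3 + (36 - 37*M/2) = 33 - 37*M/2)
Q(Y) = 3*Y (Q(Y) = 2*Y + Y = 3*Y)
√(Q(-17) + X(-20)) + 1971 = √(3*(-17) + (33 - 37/2*(-20))) + 1971 = √(-51 + (33 + 370)) + 1971 = √(-51 + 403) + 1971 = √352 + 1971 = 4*√22 + 1971 = 1971 + 4*√22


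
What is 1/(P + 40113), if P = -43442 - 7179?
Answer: -1/10508 ≈ -9.5166e-5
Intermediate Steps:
P = -50621
1/(P + 40113) = 1/(-50621 + 40113) = 1/(-10508) = -1/10508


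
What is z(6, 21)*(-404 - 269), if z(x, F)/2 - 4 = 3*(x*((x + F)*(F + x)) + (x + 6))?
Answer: -17716052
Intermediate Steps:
z(x, F) = 44 + 6*x + 6*x*(F + x)**2 (z(x, F) = 8 + 2*(3*(x*((x + F)*(F + x)) + (x + 6))) = 8 + 2*(3*(x*((F + x)*(F + x)) + (6 + x))) = 8 + 2*(3*(x*(F + x)**2 + (6 + x))) = 8 + 2*(3*(6 + x + x*(F + x)**2)) = 8 + 2*(18 + 3*x + 3*x*(F + x)**2) = 8 + (36 + 6*x + 6*x*(F + x)**2) = 44 + 6*x + 6*x*(F + x)**2)
z(6, 21)*(-404 - 269) = (44 + 6*6 + 6*6*(21 + 6)**2)*(-404 - 269) = (44 + 36 + 6*6*27**2)*(-673) = (44 + 36 + 6*6*729)*(-673) = (44 + 36 + 26244)*(-673) = 26324*(-673) = -17716052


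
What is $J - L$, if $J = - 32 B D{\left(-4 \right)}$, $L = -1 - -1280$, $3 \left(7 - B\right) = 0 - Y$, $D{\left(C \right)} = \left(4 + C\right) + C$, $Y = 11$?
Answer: $\frac{259}{3} \approx 86.333$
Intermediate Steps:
$D{\left(C \right)} = 4 + 2 C$
$B = \frac{32}{3}$ ($B = 7 - \frac{0 - 11}{3} = 7 - - \frac{11}{3} = 7 + \frac{11}{3} = \frac{32}{3} \approx 10.667$)
$L = 1279$ ($L = -1 + 1280 = 1279$)
$J = \frac{4096}{3}$ ($J = \left(-32\right) \frac{32}{3} \left(4 + 2 \left(-4\right)\right) = - \frac{1024 \left(4 - 8\right)}{3} = \left(- \frac{1024}{3}\right) \left(-4\right) = \frac{4096}{3} \approx 1365.3$)
$J - L = \frac{4096}{3} - 1279 = \frac{259}{3}$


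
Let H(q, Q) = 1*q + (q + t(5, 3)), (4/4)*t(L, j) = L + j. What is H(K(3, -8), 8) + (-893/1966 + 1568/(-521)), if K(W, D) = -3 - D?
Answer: 14889207/1024286 ≈ 14.536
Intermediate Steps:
t(L, j) = L + j
H(q, Q) = 8 + 2*q (H(q, Q) = 1*q + (q + (5 + 3)) = q + (q + 8) = q + (8 + q) = 8 + 2*q)
H(K(3, -8), 8) + (-893/1966 + 1568/(-521)) = (8 + 2*(-3 - 1*(-8))) + (-893/1966 + 1568/(-521)) = (8 + 2*(-3 + 8)) + (-893*1/1966 + 1568*(-1/521)) = (8 + 2*5) + (-893/1966 - 1568/521) = (8 + 10) - 3547941/1024286 = 18 - 3547941/1024286 = 14889207/1024286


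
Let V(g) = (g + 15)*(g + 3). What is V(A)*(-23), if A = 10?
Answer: -7475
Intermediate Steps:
V(g) = (3 + g)*(15 + g) (V(g) = (15 + g)*(3 + g) = (3 + g)*(15 + g))
V(A)*(-23) = (45 + 10² + 18*10)*(-23) = (45 + 100 + 180)*(-23) = 325*(-23) = -7475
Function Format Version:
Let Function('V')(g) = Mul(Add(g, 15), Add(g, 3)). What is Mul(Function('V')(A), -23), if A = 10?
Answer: -7475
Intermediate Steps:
Function('V')(g) = Mul(Add(3, g), Add(15, g)) (Function('V')(g) = Mul(Add(15, g), Add(3, g)) = Mul(Add(3, g), Add(15, g)))
Mul(Function('V')(A), -23) = Mul(Add(45, Pow(10, 2), Mul(18, 10)), -23) = Mul(Add(45, 100, 180), -23) = Mul(325, -23) = -7475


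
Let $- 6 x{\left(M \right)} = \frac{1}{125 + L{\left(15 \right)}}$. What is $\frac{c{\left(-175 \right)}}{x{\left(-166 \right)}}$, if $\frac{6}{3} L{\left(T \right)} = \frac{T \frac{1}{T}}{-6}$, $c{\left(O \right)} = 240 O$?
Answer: $31479000$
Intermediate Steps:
$L{\left(T \right)} = - \frac{1}{12}$ ($L{\left(T \right)} = \frac{\frac{T}{T} \frac{1}{-6}}{2} = \frac{1 \left(- \frac{1}{6}\right)}{2} = \frac{1}{2} \left(- \frac{1}{6}\right) = - \frac{1}{12}$)
$x{\left(M \right)} = - \frac{2}{1499}$ ($x{\left(M \right)} = - \frac{1}{6 \left(125 - \frac{1}{12}\right)} = - \frac{1}{6 \cdot \frac{1499}{12}} = \left(- \frac{1}{6}\right) \frac{12}{1499} = - \frac{2}{1499}$)
$\frac{c{\left(-175 \right)}}{x{\left(-166 \right)}} = \frac{240 \left(-175\right)}{- \frac{2}{1499}} = \left(-42000\right) \left(- \frac{1499}{2}\right) = 31479000$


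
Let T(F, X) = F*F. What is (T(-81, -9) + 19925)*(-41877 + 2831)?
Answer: -1034172356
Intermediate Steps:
T(F, X) = F²
(T(-81, -9) + 19925)*(-41877 + 2831) = ((-81)² + 19925)*(-41877 + 2831) = (6561 + 19925)*(-39046) = 26486*(-39046) = -1034172356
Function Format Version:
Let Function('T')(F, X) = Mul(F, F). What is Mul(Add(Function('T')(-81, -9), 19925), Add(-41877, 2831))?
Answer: -1034172356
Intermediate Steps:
Function('T')(F, X) = Pow(F, 2)
Mul(Add(Function('T')(-81, -9), 19925), Add(-41877, 2831)) = Mul(Add(Pow(-81, 2), 19925), Add(-41877, 2831)) = Mul(Add(6561, 19925), -39046) = Mul(26486, -39046) = -1034172356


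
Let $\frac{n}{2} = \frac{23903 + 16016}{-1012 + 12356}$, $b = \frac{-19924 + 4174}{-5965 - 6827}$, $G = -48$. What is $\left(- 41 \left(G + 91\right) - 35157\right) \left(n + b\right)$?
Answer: $- \frac{8874672335}{29069} \approx -3.053 \cdot 10^{5}$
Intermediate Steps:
$b = \frac{2625}{2132}$ ($b = - \frac{15750}{-12792} = \left(-15750\right) \left(- \frac{1}{12792}\right) = \frac{2625}{2132} \approx 1.2312$)
$n = \frac{39919}{5672}$ ($n = 2 \frac{23903 + 16016}{-1012 + 12356} = 2 \cdot \frac{39919}{11344} = \frac{39919}{5672} \approx 7.0379$)
$\left(- 41 \left(G + 91\right) - 35157\right) \left(n + b\right) = \left(- 41 \left(-48 + 91\right) - 35157\right) \left(\frac{39919}{5672} + \frac{2625}{2132}\right) = \left(\left(-41\right) 43 - 35157\right) \frac{24999077}{3023176} = \left(-1763 - 35157\right) \frac{24999077}{3023176} = \left(-36920\right) \frac{24999077}{3023176} = - \frac{8874672335}{29069}$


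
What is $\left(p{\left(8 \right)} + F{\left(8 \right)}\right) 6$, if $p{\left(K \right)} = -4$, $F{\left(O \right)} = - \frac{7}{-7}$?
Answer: $-18$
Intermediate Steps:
$F{\left(O \right)} = 1$ ($F{\left(O \right)} = \left(-7\right) \left(- \frac{1}{7}\right) = 1$)
$\left(p{\left(8 \right)} + F{\left(8 \right)}\right) 6 = \left(-4 + 1\right) 6 = \left(-3\right) 6 = -18$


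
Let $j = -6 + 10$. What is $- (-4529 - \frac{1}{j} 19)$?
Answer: $\frac{18135}{4} \approx 4533.8$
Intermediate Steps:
$j = 4$
$- (-4529 - \frac{1}{j} 19) = - (-4529 - \frac{1}{4} \cdot 19) = - (-4529 - \frac{19}{4}) = \left(-1\right) \left(- \frac{18135}{4}\right) = \frac{18135}{4}$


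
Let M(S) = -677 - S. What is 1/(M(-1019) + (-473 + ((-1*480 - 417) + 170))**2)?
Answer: 1/1440342 ≈ 6.9428e-7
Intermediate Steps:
1/(M(-1019) + (-473 + ((-1*480 - 417) + 170))**2) = 1/((-677 - 1*(-1019)) + (-473 + ((-1*480 - 417) + 170))**2) = 1/((-677 + 1019) + (-473 + ((-480 - 417) + 170))**2) = 1/(342 + (-473 + (-897 + 170))**2) = 1/(342 + (-473 - 727)**2) = 1/(342 + (-1200)**2) = 1/(342 + 1440000) = 1/1440342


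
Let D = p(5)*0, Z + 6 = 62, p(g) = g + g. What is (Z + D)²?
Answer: 3136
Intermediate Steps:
p(g) = 2*g
Z = 56 (Z = -6 + 62 = 56)
D = 0 (D = (2*5)*0 = 10*0 = 0)
(Z + D)² = (56 + 0)² = 56² = 3136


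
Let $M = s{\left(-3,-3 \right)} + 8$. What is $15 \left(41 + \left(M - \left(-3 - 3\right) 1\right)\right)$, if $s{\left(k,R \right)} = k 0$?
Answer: $825$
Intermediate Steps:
$s{\left(k,R \right)} = 0$
$M = 8$ ($M = 0 + 8 = 8$)
$15 \left(41 + \left(M - \left(-3 - 3\right) 1\right)\right) = 15 \left(41 + \left(8 - \left(-3 - 3\right) 1\right)\right) = 15 \left(41 + \left(8 - \left(-6\right) 1\right)\right) = 15 \left(41 + \left(8 - -6\right)\right) = 15 \left(41 + \left(8 + 6\right)\right) = 15 \left(41 + 14\right) = 15 \cdot 55 = 825$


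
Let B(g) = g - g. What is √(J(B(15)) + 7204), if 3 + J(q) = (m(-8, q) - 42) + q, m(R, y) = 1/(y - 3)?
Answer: 2*√16107/3 ≈ 84.609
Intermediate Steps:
m(R, y) = 1/(-3 + y)
B(g) = 0
J(q) = -45 + q + 1/(-3 + q) (J(q) = -3 + ((1/(-3 + q) - 42) + q) = -3 + ((-42 + 1/(-3 + q)) + q) = -3 + (-42 + q + 1/(-3 + q)) = -45 + q + 1/(-3 + q))
√(J(B(15)) + 7204) = √((1 + (-45 + 0)*(-3 + 0))/(-3 + 0) + 7204) = √((1 - 45*(-3))/(-3) + 7204) = √(-(1 + 135)/3 + 7204) = √(-⅓*136 + 7204) = √(-136/3 + 7204) = √(21476/3) = 2*√16107/3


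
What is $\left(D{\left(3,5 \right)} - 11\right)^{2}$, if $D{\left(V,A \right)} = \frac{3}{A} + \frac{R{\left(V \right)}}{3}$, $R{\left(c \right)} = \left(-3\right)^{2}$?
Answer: $\frac{1369}{25} \approx 54.76$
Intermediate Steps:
$R{\left(c \right)} = 9$
$D{\left(V,A \right)} = 3 + \frac{3}{A}$ ($D{\left(V,A \right)} = \frac{3}{A} + \frac{9}{3} = \frac{3}{A} + 9 \cdot \frac{1}{3} = \frac{3}{A} + 3 = 3 + \frac{3}{A}$)
$\left(D{\left(3,5 \right)} - 11\right)^{2} = \left(\left(3 + \frac{3}{5}\right) - 11\right)^{2} = \left(\frac{18}{5} - 11\right)^{2} = \left(- \frac{37}{5}\right)^{2} = \frac{1369}{25}$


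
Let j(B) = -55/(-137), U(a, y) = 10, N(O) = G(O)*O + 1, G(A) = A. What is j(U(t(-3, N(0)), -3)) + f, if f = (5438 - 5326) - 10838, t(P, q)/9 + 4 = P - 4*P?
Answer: -1469407/137 ≈ -10726.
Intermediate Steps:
N(O) = 1 + O² (N(O) = O*O + 1 = O² + 1 = 1 + O²)
t(P, q) = -36 - 27*P (t(P, q) = -36 + 9*(P - 4*P) = -36 + 9*(-3*P) = -36 - 27*P)
f = -10726 (f = 112 - 10838 = -10726)
j(B) = 55/137 (j(B) = -55*(-1/137) = 55/137)
j(U(t(-3, N(0)), -3)) + f = 55/137 - 10726 = -1469407/137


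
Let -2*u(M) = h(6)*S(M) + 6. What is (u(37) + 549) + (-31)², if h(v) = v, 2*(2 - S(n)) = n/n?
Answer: 3005/2 ≈ 1502.5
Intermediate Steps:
S(n) = 3/2 (S(n) = 2 - n/(2*n) = 2 - ½*1 = 2 - ½ = 3/2)
u(M) = -15/2 (u(M) = -(6*(3/2) + 6)/2 = -(9 + 6)/2 = -½*15 = -15/2)
(u(37) + 549) + (-31)² = (-15/2 + 549) + (-31)² = 1083/2 + 961 = 3005/2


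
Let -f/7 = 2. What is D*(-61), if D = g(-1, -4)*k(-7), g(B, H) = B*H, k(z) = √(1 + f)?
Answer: -244*I*√13 ≈ -879.75*I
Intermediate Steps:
f = -14 (f = -7*2 = -14)
k(z) = I*√13 (k(z) = √(1 - 14) = √(-13) = I*√13)
D = 4*I*√13 (D = (-1*(-4))*(I*√13) = 4*(I*√13) = 4*I*√13 ≈ 14.422*I)
D*(-61) = (4*I*√13)*(-61) = -244*I*√13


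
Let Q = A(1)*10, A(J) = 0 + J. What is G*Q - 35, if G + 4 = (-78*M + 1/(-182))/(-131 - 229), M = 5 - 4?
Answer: -477203/6552 ≈ -72.833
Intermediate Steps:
M = 1
A(J) = J
Q = 10 (Q = 1*10 = 10)
G = -247883/65520 (G = -4 + (-78*1 + 1/(-182))/(-131 - 229) = -4 + (-78 - 1/182)/(-360) = -4 - 14197/182*(-1/360) = -4 + 14197/65520 = -247883/65520 ≈ -3.7833)
G*Q - 35 = -247883/65520*10 - 35 = -247883/6552 - 35 = -477203/6552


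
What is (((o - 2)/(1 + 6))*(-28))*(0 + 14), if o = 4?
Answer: -112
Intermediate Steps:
(((o - 2)/(1 + 6))*(-28))*(0 + 14) = (((4 - 2)/(1 + 6))*(-28))*(0 + 14) = ((2/7)*(-28))*14 = -8*14 = -112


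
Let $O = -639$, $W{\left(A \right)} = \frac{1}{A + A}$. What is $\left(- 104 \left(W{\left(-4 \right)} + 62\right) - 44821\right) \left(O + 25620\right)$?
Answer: $-1280426136$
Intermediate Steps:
$W{\left(A \right)} = \frac{1}{2 A}$
$\left(- 104 \left(W{\left(-4 \right)} + 62\right) - 44821\right) \left(O + 25620\right) = \left(- 104 \left(\frac{1}{2 \left(-4\right)} + 62\right) - 44821\right) \left(-639 + 25620\right) = \left(- 104 \left(\frac{1}{2} \left(- \frac{1}{4}\right) + 62\right) - 44821\right) 24981 = \left(- 104 \left(- \frac{1}{8} + 62\right) - 44821\right) 24981 = \left(\left(-104\right) \frac{495}{8} - 44821\right) 24981 = \left(-6435 - 44821\right) 24981 = \left(-51256\right) 24981 = -1280426136$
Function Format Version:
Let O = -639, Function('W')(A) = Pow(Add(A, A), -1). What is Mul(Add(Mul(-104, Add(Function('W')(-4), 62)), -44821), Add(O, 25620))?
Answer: -1280426136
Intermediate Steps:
Function('W')(A) = Mul(Rational(1, 2), Pow(A, -1)) (Function('W')(A) = Pow(Mul(2, A), -1) = Mul(Rational(1, 2), Pow(A, -1)))
Mul(Add(Mul(-104, Add(Function('W')(-4), 62)), -44821), Add(O, 25620)) = Mul(Add(Mul(-104, Add(Mul(Rational(1, 2), Pow(-4, -1)), 62)), -44821), Add(-639, 25620)) = Mul(Add(Mul(-104, Add(Mul(Rational(1, 2), Rational(-1, 4)), 62)), -44821), 24981) = Mul(Add(Mul(-104, Add(Rational(-1, 8), 62)), -44821), 24981) = Mul(Add(Mul(-104, Rational(495, 8)), -44821), 24981) = Mul(Add(-6435, -44821), 24981) = Mul(-51256, 24981) = -1280426136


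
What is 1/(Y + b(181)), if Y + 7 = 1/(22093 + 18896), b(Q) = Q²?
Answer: 40989/1342553707 ≈ 3.0531e-5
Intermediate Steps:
Y = -286922/40989 (Y = -7 + 1/(22093 + 18896) = -7 + 1/40989 = -286922/40989 ≈ -7.0000)
1/(Y + b(181)) = 1/(-286922/40989 + 181²) = 1/(-286922/40989 + 32761) = 1/(1342553707/40989) = 40989/1342553707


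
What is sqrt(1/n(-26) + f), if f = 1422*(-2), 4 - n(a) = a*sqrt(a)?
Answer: sqrt(-2844 + 1/(4 + 26*I*sqrt(26))) ≈ 7.0e-5 - 53.329*I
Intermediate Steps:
n(a) = 4 - a**(3/2) (n(a) = 4 - a*sqrt(a) = 4 - a**(3/2))
f = -2844
sqrt(1/n(-26) + f) = sqrt(1/(4 - (-26)**(3/2)) - 2844) = sqrt(1/(4 - (-26)*I*sqrt(26)) - 2844) = sqrt(1/(4 + 26*I*sqrt(26)) - 2844) = sqrt(-2844 + 1/(4 + 26*I*sqrt(26)))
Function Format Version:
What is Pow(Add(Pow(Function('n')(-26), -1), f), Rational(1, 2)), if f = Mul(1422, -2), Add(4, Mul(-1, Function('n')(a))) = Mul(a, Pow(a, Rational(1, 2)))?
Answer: Pow(Add(-2844, Pow(Add(4, Mul(26, I, Pow(26, Rational(1, 2)))), -1)), Rational(1, 2)) ≈ Add(7.e-5, Mul(-53.329, I))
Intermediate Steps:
Function('n')(a) = Add(4, Mul(-1, Pow(a, Rational(3, 2)))) (Function('n')(a) = Add(4, Mul(-1, Mul(a, Pow(a, Rational(1, 2))))) = Add(4, Mul(-1, Pow(a, Rational(3, 2)))))
f = -2844
Pow(Add(Pow(Function('n')(-26), -1), f), Rational(1, 2)) = Pow(Add(Pow(Add(4, Mul(-1, Pow(-26, Rational(3, 2)))), -1), -2844), Rational(1, 2)) = Pow(Add(Pow(Add(4, Mul(-1, Mul(-26, I, Pow(26, Rational(1, 2))))), -1), -2844), Rational(1, 2)) = Pow(Add(Pow(Add(4, Mul(26, I, Pow(26, Rational(1, 2)))), -1), -2844), Rational(1, 2)) = Pow(Add(-2844, Pow(Add(4, Mul(26, I, Pow(26, Rational(1, 2)))), -1)), Rational(1, 2))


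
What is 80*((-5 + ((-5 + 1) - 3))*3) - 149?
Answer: -3029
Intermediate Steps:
80*((-5 + ((-5 + 1) - 3))*3) - 149 = 80*((-5 + (-4 - 3))*3) - 149 = 80*((-5 - 7)*3) - 149 = 80*(-12*3) - 149 = 80*(-36) - 149 = -2880 - 149 = -3029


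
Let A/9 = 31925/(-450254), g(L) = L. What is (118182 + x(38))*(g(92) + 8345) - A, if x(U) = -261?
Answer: 447957469404483/450254 ≈ 9.9490e+8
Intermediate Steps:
A = -287325/450254 (A = 9*(31925/(-450254)) = 9*(31925*(-1/450254)) = 9*(-31925/450254) = -287325/450254 ≈ -0.63814)
(118182 + x(38))*(g(92) + 8345) - A = (118182 - 261)*(92 + 8345) - 1*(-287325/450254) = 117921*8437 + 287325/450254 = 994899477 + 287325/450254 = 447957469404483/450254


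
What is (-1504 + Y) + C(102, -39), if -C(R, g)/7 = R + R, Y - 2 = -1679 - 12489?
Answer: -17098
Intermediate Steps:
Y = -14166 (Y = 2 + (-1679 - 12489) = 2 - 14168 = -14166)
C(R, g) = -14*R (C(R, g) = -7*(R + R) = -14*R)
(-1504 + Y) + C(102, -39) = (-1504 - 14166) - 14*102 = -15670 - 1428 = -17098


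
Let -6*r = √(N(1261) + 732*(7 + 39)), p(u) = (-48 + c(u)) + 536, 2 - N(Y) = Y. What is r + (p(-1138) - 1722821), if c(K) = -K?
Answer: -1721195 - √32413/6 ≈ -1.7212e+6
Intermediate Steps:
N(Y) = 2 - Y
p(u) = 488 - u (p(u) = (-48 - u) + 536 = 488 - u)
r = -√32413/6 (r = -√((2 - 1*1261) + 732*(7 + 39))/6 = -√((2 - 1261) + 732*46)/6 = -√(-1259 + 33672)/6 = -√32413/6 ≈ -30.006)
r + (p(-1138) - 1722821) = -√32413/6 + ((488 - 1*(-1138)) - 1722821) = -√32413/6 + ((488 + 1138) - 1722821) = -√32413/6 + (1626 - 1722821) = -√32413/6 - 1721195 = -1721195 - √32413/6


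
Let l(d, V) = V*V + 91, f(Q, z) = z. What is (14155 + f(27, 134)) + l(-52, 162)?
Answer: 40624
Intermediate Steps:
l(d, V) = 91 + V**2 (l(d, V) = V**2 + 91 = 91 + V**2)
(14155 + f(27, 134)) + l(-52, 162) = (14155 + 134) + (91 + 162**2) = 14289 + (91 + 26244) = 14289 + 26335 = 40624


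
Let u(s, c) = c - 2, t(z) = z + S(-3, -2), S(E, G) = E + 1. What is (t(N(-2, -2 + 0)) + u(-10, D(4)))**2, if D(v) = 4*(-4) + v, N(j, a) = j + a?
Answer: 400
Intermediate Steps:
S(E, G) = 1 + E
N(j, a) = a + j
t(z) = -2 + z (t(z) = z + (1 - 3) = z - 2 = -2 + z)
D(v) = -16 + v
u(s, c) = -2 + c
(t(N(-2, -2 + 0)) + u(-10, D(4)))**2 = ((-2 + ((-2 + 0) - 2)) + (-2 + (-16 + 4)))**2 = ((-2 + (-2 - 2)) + (-2 - 12))**2 = ((-2 - 4) - 14)**2 = (-6 - 14)**2 = (-20)**2 = 400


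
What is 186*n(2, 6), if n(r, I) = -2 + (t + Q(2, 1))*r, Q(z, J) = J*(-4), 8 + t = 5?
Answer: -2976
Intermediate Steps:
t = -3 (t = -8 + 5 = -3)
Q(z, J) = -4*J
n(r, I) = -2 - 7*r (n(r, I) = -2 + (-3 - 4*1)*r = -2 + (-3 - 4)*r = -2 - 7*r)
186*n(2, 6) = 186*(-2 - 7*2) = 186*(-2 - 14) = 186*(-16) = -2976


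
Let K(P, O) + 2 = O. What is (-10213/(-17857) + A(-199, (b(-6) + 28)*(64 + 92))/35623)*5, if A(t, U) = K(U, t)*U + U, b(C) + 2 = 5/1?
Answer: -12076766215/90874273 ≈ -132.90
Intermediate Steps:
b(C) = 3 (b(C) = -2 + 5/1 = -2 + 5*1 = -2 + 5 = 3)
K(P, O) = -2 + O
A(t, U) = U + U*(-2 + t) (A(t, U) = (-2 + t)*U + U = U*(-2 + t) + U = U + U*(-2 + t))
(-10213/(-17857) + A(-199, (b(-6) + 28)*(64 + 92))/35623)*5 = (-10213/(-17857) + (((3 + 28)*(64 + 92))*(-1 - 199))/35623)*5 = (-10213*(-1/17857) + ((31*156)*(-200))*(1/35623))*5 = (1459/2551 + (4836*(-200))*(1/35623))*5 = (1459/2551 - 967200*1/35623)*5 = (1459/2551 - 967200/35623)*5 = -2415353243/90874273*5 = -12076766215/90874273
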